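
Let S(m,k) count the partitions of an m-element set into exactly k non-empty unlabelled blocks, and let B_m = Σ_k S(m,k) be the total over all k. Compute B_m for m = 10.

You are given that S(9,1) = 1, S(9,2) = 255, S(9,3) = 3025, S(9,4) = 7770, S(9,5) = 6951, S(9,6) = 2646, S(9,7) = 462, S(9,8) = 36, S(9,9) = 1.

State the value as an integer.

i=10: T(10,1)=0+1·1=1 | T(10,2)=1+2·255=511 | T(10,3)=255+3·3025=9330 | T(10,4)=3025+4·7770=34105 | T(10,5)=7770+5·6951=42525 | T(10,6)=6951+6·2646=22827 | T(10,7)=2646+7·462=5880 | T(10,8)=462+8·36=750 | T(10,9)=36+9·1=45 | T(10,10)=1+10·0=1
B_10 = ΣS(10,k) = 1+511+9330+34105+42525+22827+5880+750+45+1 = 115975

115975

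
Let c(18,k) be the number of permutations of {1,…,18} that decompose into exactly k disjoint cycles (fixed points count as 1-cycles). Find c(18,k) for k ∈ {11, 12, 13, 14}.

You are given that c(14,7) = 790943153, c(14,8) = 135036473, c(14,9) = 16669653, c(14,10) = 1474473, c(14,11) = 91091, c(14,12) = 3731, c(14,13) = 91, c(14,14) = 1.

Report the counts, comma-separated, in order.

[15] T[15,8]:14*135036473+790943153=2681453775 · T[15,9]:14*16669653+135036473=368411615 · T[15,10]:14*1474473+16669653=37312275 · T[15,11]:14*91091+1474473=2749747 · T[15,12]:14*3731+91091=143325 · T[15,13]:14*91+3731=5005 · T[15,14]:14*1+91=105
[16] T[16,9]:15*368411615+2681453775=8207628000 · T[16,10]:15*37312275+368411615=928095740 · T[16,11]:15*2749747+37312275=78558480 · T[16,12]:15*143325+2749747=4899622 · T[16,13]:15*5005+143325=218400 · T[16,14]:15*105+5005=6580
[17] T[17,10]:16*928095740+8207628000=23057159840 · T[17,11]:16*78558480+928095740=2185031420 · T[17,12]:16*4899622+78558480=156952432 · T[17,13]:16*218400+4899622=8394022 · T[17,14]:16*6580+218400=323680
[18] T[18,11]:17*2185031420+23057159840=60202693980 · T[18,12]:17*156952432+2185031420=4853222764 · T[18,13]:17*8394022+156952432=299650806 · T[18,14]:17*323680+8394022=13896582
Read c(18,11) = 60202693980, c(18,12) = 4853222764, c(18,13) = 299650806, c(18,14) = 13896582.

60202693980, 4853222764, 299650806, 13896582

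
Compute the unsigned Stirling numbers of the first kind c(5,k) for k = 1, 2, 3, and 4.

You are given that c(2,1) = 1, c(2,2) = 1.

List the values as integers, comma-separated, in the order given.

24, 50, 35, 10

[3] T[3,1]:2*1+0=2 · T[3,2]:2*1+1=3 · T[3,3]:2*0+1=1
[4] T[4,1]:3*2+0=6 · T[4,2]:3*3+2=11 · T[4,3]:3*1+3=6 · T[4,4]:3*0+1=1
[5] T[5,1]:4*6+0=24 · T[5,2]:4*11+6=50 · T[5,3]:4*6+11=35 · T[5,4]:4*1+6=10
Read c(5,1) = 24, c(5,2) = 50, c(5,3) = 35, c(5,4) = 10.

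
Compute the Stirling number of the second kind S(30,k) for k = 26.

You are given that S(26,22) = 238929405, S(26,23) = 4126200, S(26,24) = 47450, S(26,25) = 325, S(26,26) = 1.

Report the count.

[27] T[27,23]:23*4126200+238929405=333832005 · T[27,24]:24*47450+4126200=5265000 · T[27,25]:25*325+47450=55575 · T[27,26]:26*1+325=351
[28] T[28,24]:24*5265000+333832005=460192005 · T[28,25]:25*55575+5265000=6654375 · T[28,26]:26*351+55575=64701
[29] T[29,25]:25*6654375+460192005=626551380 · T[29,26]:26*64701+6654375=8336601
[30] T[30,26]:26*8336601+626551380=843303006
Read S(30,26) = 843303006.

843303006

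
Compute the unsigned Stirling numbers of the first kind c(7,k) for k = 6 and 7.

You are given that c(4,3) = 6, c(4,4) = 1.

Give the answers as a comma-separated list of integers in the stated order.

21, 1

row 5: T[5][4]=4·1+6=10  T[5][5]=4·0+1=1
row 6: T[6][5]=5·1+10=15  T[6][6]=5·0+1=1
row 7: T[7][6]=6·1+15=21  T[7][7]=6·0+1=1
Read c(7,6) = 21, c(7,7) = 1.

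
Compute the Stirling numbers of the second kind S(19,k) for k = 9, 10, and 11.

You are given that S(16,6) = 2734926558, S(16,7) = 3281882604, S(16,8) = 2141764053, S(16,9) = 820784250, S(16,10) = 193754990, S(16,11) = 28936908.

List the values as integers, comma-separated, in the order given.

[17] T[17,7]:7*3281882604+2734926558=25708104786 · T[17,8]:8*2141764053+3281882604=20415995028 · T[17,9]:9*820784250+2141764053=9528822303 · T[17,10]:10*193754990+820784250=2758334150 · T[17,11]:11*28936908+193754990=512060978
[18] T[18,8]:8*20415995028+25708104786=189036065010 · T[18,9]:9*9528822303+20415995028=106175395755 · T[18,10]:10*2758334150+9528822303=37112163803 · T[18,11]:11*512060978+2758334150=8391004908
[19] T[19,9]:9*106175395755+189036065010=1144614626805 · T[19,10]:10*37112163803+106175395755=477297033785 · T[19,11]:11*8391004908+37112163803=129413217791
Read S(19,9) = 1144614626805, S(19,10) = 477297033785, S(19,11) = 129413217791.

1144614626805, 477297033785, 129413217791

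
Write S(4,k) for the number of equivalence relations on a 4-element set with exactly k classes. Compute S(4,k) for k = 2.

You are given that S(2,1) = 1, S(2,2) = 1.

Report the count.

r3: T_3,1=1×1+0=1; T_3,2=2×1+1=3
r4: T_4,2=2×3+1=7
Read S(4,2) = 7.

7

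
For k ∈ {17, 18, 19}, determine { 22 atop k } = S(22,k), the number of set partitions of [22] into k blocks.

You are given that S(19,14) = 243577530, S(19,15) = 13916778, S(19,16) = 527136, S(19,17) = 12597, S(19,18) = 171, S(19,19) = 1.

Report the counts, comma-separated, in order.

1404142047, 53374629, 1389850

i=20: T(20,15)=243577530+15·13916778=452329200 | T(20,16)=13916778+16·527136=22350954 | T(20,17)=527136+17·12597=741285 | T(20,18)=12597+18·171=15675 | T(20,19)=171+19·1=190
i=21: T(21,16)=452329200+16·22350954=809944464 | T(21,17)=22350954+17·741285=34952799 | T(21,18)=741285+18·15675=1023435 | T(21,19)=15675+19·190=19285
i=22: T(22,17)=809944464+17·34952799=1404142047 | T(22,18)=34952799+18·1023435=53374629 | T(22,19)=1023435+19·19285=1389850
Read S(22,17) = 1404142047, S(22,18) = 53374629, S(22,19) = 1389850.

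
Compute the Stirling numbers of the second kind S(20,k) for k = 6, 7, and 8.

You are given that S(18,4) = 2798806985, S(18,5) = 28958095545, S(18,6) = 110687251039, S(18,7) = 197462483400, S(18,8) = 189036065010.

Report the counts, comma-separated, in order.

row 19: T[19][5]=5·28958095545+2798806985=147589284710  T[19][6]=6·110687251039+28958095545=693081601779  T[19][7]=7·197462483400+110687251039=1492924634839  T[19][8]=8·189036065010+197462483400=1709751003480
row 20: T[20][6]=6·693081601779+147589284710=4306078895384  T[20][7]=7·1492924634839+693081601779=11143554045652  T[20][8]=8·1709751003480+1492924634839=15170932662679
Read S(20,6) = 4306078895384, S(20,7) = 11143554045652, S(20,8) = 15170932662679.

4306078895384, 11143554045652, 15170932662679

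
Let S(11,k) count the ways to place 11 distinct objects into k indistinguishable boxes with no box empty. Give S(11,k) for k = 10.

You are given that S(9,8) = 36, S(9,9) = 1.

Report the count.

[10] T[10,9]:9*1+36=45 · T[10,10]:10*0+1=1
[11] T[11,10]:10*1+45=55
Read S(11,10) = 55.

55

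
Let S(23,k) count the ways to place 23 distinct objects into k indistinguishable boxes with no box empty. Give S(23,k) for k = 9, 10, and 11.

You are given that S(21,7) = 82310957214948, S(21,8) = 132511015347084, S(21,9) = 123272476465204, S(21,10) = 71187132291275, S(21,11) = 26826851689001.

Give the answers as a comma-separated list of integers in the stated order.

r22: T_22,8=8×132511015347084+82310957214948=1142399079991620; T_22,9=9×123272476465204+132511015347084=1241963303533920; T_22,10=10×71187132291275+123272476465204=835143799377954; T_22,11=11×26826851689001+71187132291275=366282500870286
r23: T_23,9=9×1241963303533920+1142399079991620=12320068811796900; T_23,10=10×835143799377954+1241963303533920=9593401297313460; T_23,11=11×366282500870286+835143799377954=4864251308951100
Read S(23,9) = 12320068811796900, S(23,10) = 9593401297313460, S(23,11) = 4864251308951100.

12320068811796900, 9593401297313460, 4864251308951100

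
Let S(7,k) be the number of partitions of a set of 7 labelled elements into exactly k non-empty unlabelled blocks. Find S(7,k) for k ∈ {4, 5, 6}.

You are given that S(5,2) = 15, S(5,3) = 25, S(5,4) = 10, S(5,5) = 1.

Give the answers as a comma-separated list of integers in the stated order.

@6  (6,3):25·3+15→90, (6,4):10·4+25→65, (6,5):1·5+10→15, (6,6):0·6+1→1
@7  (7,4):65·4+90→350, (7,5):15·5+65→140, (7,6):1·6+15→21
Read S(7,4) = 350, S(7,5) = 140, S(7,6) = 21.

350, 140, 21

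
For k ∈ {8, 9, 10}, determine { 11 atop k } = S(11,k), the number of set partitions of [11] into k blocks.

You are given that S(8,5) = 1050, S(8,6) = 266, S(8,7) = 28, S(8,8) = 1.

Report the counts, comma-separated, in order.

11880, 1155, 55

r9: T_9,6=6×266+1050=2646; T_9,7=7×28+266=462; T_9,8=8×1+28=36; T_9,9=9×0+1=1
r10: T_10,7=7×462+2646=5880; T_10,8=8×36+462=750; T_10,9=9×1+36=45; T_10,10=10×0+1=1
r11: T_11,8=8×750+5880=11880; T_11,9=9×45+750=1155; T_11,10=10×1+45=55
Read S(11,8) = 11880, S(11,9) = 1155, S(11,10) = 55.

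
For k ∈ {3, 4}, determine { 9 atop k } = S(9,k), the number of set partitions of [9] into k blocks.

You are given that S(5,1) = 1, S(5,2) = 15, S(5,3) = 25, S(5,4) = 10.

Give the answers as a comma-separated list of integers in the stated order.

3025, 7770

row 6: T[6][1]=1·1+0=1  T[6][2]=2·15+1=31  T[6][3]=3·25+15=90  T[6][4]=4·10+25=65
row 7: T[7][1]=1·1+0=1  T[7][2]=2·31+1=63  T[7][3]=3·90+31=301  T[7][4]=4·65+90=350
row 8: T[8][2]=2·63+1=127  T[8][3]=3·301+63=966  T[8][4]=4·350+301=1701
row 9: T[9][3]=3·966+127=3025  T[9][4]=4·1701+966=7770
Read S(9,3) = 3025, S(9,4) = 7770.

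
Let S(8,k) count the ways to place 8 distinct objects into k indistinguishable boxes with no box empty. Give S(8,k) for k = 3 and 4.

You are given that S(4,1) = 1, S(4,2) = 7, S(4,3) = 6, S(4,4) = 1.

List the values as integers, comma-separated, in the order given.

r5: T_5,1=1×1+0=1; T_5,2=2×7+1=15; T_5,3=3×6+7=25; T_5,4=4×1+6=10
r6: T_6,1=1×1+0=1; T_6,2=2×15+1=31; T_6,3=3×25+15=90; T_6,4=4×10+25=65
r7: T_7,2=2×31+1=63; T_7,3=3×90+31=301; T_7,4=4×65+90=350
r8: T_8,3=3×301+63=966; T_8,4=4×350+301=1701
Read S(8,3) = 966, S(8,4) = 1701.

966, 1701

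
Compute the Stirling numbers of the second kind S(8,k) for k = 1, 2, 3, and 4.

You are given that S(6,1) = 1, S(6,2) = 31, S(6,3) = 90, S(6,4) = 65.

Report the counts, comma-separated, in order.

row 7: T[7][1]=1·1+0=1  T[7][2]=2·31+1=63  T[7][3]=3·90+31=301  T[7][4]=4·65+90=350
row 8: T[8][1]=1·1+0=1  T[8][2]=2·63+1=127  T[8][3]=3·301+63=966  T[8][4]=4·350+301=1701
Read S(8,1) = 1, S(8,2) = 127, S(8,3) = 966, S(8,4) = 1701.

1, 127, 966, 1701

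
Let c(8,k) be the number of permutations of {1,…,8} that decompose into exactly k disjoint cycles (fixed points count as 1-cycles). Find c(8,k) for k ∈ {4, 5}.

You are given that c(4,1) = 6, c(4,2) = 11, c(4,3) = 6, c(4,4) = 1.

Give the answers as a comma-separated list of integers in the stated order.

row 5: T[5][1]=4·6+0=24  T[5][2]=4·11+6=50  T[5][3]=4·6+11=35  T[5][4]=4·1+6=10  T[5][5]=4·0+1=1
row 6: T[6][2]=5·50+24=274  T[6][3]=5·35+50=225  T[6][4]=5·10+35=85  T[6][5]=5·1+10=15
row 7: T[7][3]=6·225+274=1624  T[7][4]=6·85+225=735  T[7][5]=6·15+85=175
row 8: T[8][4]=7·735+1624=6769  T[8][5]=7·175+735=1960
Read c(8,4) = 6769, c(8,5) = 1960.

6769, 1960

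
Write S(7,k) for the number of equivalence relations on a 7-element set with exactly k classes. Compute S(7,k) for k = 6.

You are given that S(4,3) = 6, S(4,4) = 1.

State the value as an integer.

r5: T_5,4=4×1+6=10; T_5,5=5×0+1=1
r6: T_6,5=5×1+10=15; T_6,6=6×0+1=1
r7: T_7,6=6×1+15=21
Read S(7,6) = 21.

21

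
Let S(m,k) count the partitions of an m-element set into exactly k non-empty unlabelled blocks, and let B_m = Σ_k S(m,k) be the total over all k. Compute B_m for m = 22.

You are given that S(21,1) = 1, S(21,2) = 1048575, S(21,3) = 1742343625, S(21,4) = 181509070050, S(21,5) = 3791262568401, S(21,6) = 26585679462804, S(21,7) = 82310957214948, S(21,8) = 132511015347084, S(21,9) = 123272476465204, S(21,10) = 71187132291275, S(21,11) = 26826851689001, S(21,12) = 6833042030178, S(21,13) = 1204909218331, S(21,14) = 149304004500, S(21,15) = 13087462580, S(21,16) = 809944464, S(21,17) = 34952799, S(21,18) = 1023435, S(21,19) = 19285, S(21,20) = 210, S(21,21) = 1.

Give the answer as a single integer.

4506715738447323

row 22: T[22][1]=1·1+0=1  T[22][2]=2·1048575+1=2097151  T[22][3]=3·1742343625+1048575=5228079450  T[22][4]=4·181509070050+1742343625=727778623825  T[22][5]=5·3791262568401+181509070050=19137821912055  T[22][6]=6·26585679462804+3791262568401=163305339345225  T[22][7]=7·82310957214948+26585679462804=602762379967440  T[22][8]=8·132511015347084+82310957214948=1142399079991620  T[22][9]=9·123272476465204+132511015347084=1241963303533920  T[22][10]=10·71187132291275+123272476465204=835143799377954  T[22][11]=11·26826851689001+71187132291275=366282500870286  T[22][12]=12·6833042030178+26826851689001=108823356051137  T[22][13]=13·1204909218331+6833042030178=22496861868481  T[22][14]=14·149304004500+1204909218331=3295165281331  T[22][15]=15·13087462580+149304004500=345615943200  T[22][16]=16·809944464+13087462580=26046574004  T[22][17]=17·34952799+809944464=1404142047  T[22][18]=18·1023435+34952799=53374629  T[22][19]=19·19285+1023435=1389850  T[22][20]=20·210+19285=23485  T[22][21]=21·1+210=231  T[22][22]=22·0+1=1
B_22 = ΣS(22,k) = 1+2097151+5228079450+727778623825+19137821912055+163305339345225+602762379967440+1142399079991620+1241963303533920+835143799377954+366282500870286+108823356051137+22496861868481+3295165281331+345615943200+26046574004+1404142047+53374629+1389850+23485+231+1 = 4506715738447323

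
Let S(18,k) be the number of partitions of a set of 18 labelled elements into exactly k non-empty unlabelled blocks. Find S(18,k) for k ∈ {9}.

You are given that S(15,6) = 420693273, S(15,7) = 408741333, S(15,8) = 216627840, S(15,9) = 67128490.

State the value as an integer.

row 16: T[16][7]=7·408741333+420693273=3281882604  T[16][8]=8·216627840+408741333=2141764053  T[16][9]=9·67128490+216627840=820784250
row 17: T[17][8]=8·2141764053+3281882604=20415995028  T[17][9]=9·820784250+2141764053=9528822303
row 18: T[18][9]=9·9528822303+20415995028=106175395755
Read S(18,9) = 106175395755.

106175395755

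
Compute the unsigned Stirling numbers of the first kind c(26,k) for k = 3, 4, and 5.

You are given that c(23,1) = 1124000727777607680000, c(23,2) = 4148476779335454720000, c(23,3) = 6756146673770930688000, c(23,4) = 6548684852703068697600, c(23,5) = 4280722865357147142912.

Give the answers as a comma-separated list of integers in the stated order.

100480171548351161548800000, 102339530601744675672576000, 70874145319837672677196800

[24] T[24,1]:23*1124000727777607680000+0=25852016738884976640000 · T[24,2]:23*4148476779335454720000+1124000727777607680000=96538966652493066240000 · T[24,3]:23*6756146673770930688000+4148476779335454720000=159539850276066860544000 · T[24,4]:23*6548684852703068697600+6756146673770930688000=157375898285941510732800 · T[24,5]:23*4280722865357147142912+6548684852703068697600=105005310755917452984576
[25] T[25,2]:24*96538966652493066240000+25852016738884976640000=2342787216398718566400000 · T[25,3]:24*159539850276066860544000+96538966652493066240000=3925495373278097719296000 · T[25,4]:24*157375898285941510732800+159539850276066860544000=3936561409138663118131200 · T[25,5]:24*105005310755917452984576+157375898285941510732800=2677503356427960382362624
[26] T[26,3]:25*3925495373278097719296000+2342787216398718566400000=100480171548351161548800000 · T[26,4]:25*3936561409138663118131200+3925495373278097719296000=102339530601744675672576000 · T[26,5]:25*2677503356427960382362624+3936561409138663118131200=70874145319837672677196800
Read c(26,3) = 100480171548351161548800000, c(26,4) = 102339530601744675672576000, c(26,5) = 70874145319837672677196800.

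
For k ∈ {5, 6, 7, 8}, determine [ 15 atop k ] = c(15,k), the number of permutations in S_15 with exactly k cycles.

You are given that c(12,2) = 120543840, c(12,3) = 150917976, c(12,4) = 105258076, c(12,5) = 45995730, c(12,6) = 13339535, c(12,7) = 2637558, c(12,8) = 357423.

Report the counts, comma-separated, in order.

@13  (13,3):150917976·12+120543840→1931559552, (13,4):105258076·12+150917976→1414014888, (13,5):45995730·12+105258076→657206836, (13,6):13339535·12+45995730→206070150, (13,7):2637558·12+13339535→44990231, (13,8):357423·12+2637558→6926634
@14  (14,4):1414014888·13+1931559552→20313753096, (14,5):657206836·13+1414014888→9957703756, (14,6):206070150·13+657206836→3336118786, (14,7):44990231·13+206070150→790943153, (14,8):6926634·13+44990231→135036473
@15  (15,5):9957703756·14+20313753096→159721605680, (15,6):3336118786·14+9957703756→56663366760, (15,7):790943153·14+3336118786→14409322928, (15,8):135036473·14+790943153→2681453775
Read c(15,5) = 159721605680, c(15,6) = 56663366760, c(15,7) = 14409322928, c(15,8) = 2681453775.

159721605680, 56663366760, 14409322928, 2681453775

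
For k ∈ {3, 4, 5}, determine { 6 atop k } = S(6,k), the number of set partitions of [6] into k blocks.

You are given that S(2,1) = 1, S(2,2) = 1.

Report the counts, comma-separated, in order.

i=3: T(3,1)=0+1·1=1 | T(3,2)=1+2·1=3 | T(3,3)=1+3·0=1
i=4: T(4,1)=0+1·1=1 | T(4,2)=1+2·3=7 | T(4,3)=3+3·1=6 | T(4,4)=1+4·0=1
i=5: T(5,2)=1+2·7=15 | T(5,3)=7+3·6=25 | T(5,4)=6+4·1=10 | T(5,5)=1+5·0=1
i=6: T(6,3)=15+3·25=90 | T(6,4)=25+4·10=65 | T(6,5)=10+5·1=15
Read S(6,3) = 90, S(6,4) = 65, S(6,5) = 15.

90, 65, 15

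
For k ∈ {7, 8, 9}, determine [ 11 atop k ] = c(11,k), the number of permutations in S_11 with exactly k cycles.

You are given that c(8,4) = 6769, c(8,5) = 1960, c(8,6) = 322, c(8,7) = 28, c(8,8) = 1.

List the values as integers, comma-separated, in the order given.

157773, 18150, 1320

i=9: T(9,5)=6769+8·1960=22449 | T(9,6)=1960+8·322=4536 | T(9,7)=322+8·28=546 | T(9,8)=28+8·1=36 | T(9,9)=1+8·0=1
i=10: T(10,6)=22449+9·4536=63273 | T(10,7)=4536+9·546=9450 | T(10,8)=546+9·36=870 | T(10,9)=36+9·1=45
i=11: T(11,7)=63273+10·9450=157773 | T(11,8)=9450+10·870=18150 | T(11,9)=870+10·45=1320
Read c(11,7) = 157773, c(11,8) = 18150, c(11,9) = 1320.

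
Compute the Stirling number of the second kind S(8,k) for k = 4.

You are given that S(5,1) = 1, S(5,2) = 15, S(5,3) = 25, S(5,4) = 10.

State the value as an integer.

i=6: T(6,2)=1+2·15=31 | T(6,3)=15+3·25=90 | T(6,4)=25+4·10=65
i=7: T(7,3)=31+3·90=301 | T(7,4)=90+4·65=350
i=8: T(8,4)=301+4·350=1701
Read S(8,4) = 1701.

1701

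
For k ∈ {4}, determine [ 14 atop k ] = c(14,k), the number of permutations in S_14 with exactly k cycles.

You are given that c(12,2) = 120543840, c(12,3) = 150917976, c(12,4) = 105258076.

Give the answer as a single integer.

r13: T_13,3=12×150917976+120543840=1931559552; T_13,4=12×105258076+150917976=1414014888
r14: T_14,4=13×1414014888+1931559552=20313753096
Read c(14,4) = 20313753096.

20313753096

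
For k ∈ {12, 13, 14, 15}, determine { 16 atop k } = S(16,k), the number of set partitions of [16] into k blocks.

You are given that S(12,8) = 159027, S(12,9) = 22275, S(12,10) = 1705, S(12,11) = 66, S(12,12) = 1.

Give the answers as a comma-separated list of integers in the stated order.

2757118, 165620, 6020, 120

i=13: T(13,9)=159027+9·22275=359502 | T(13,10)=22275+10·1705=39325 | T(13,11)=1705+11·66=2431 | T(13,12)=66+12·1=78 | T(13,13)=1+13·0=1
i=14: T(14,10)=359502+10·39325=752752 | T(14,11)=39325+11·2431=66066 | T(14,12)=2431+12·78=3367 | T(14,13)=78+13·1=91 | T(14,14)=1+14·0=1
i=15: T(15,11)=752752+11·66066=1479478 | T(15,12)=66066+12·3367=106470 | T(15,13)=3367+13·91=4550 | T(15,14)=91+14·1=105 | T(15,15)=1+15·0=1
i=16: T(16,12)=1479478+12·106470=2757118 | T(16,13)=106470+13·4550=165620 | T(16,14)=4550+14·105=6020 | T(16,15)=105+15·1=120
Read S(16,12) = 2757118, S(16,13) = 165620, S(16,14) = 6020, S(16,15) = 120.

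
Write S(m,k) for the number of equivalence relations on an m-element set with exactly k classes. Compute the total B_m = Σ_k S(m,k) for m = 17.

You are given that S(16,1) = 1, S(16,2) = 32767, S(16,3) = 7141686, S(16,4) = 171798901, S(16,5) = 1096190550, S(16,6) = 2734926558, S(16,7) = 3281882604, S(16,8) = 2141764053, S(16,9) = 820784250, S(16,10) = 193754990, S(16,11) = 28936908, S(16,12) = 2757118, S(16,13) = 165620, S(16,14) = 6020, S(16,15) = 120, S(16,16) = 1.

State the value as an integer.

[17] T[17,1]:1*1+0=1 · T[17,2]:2*32767+1=65535 · T[17,3]:3*7141686+32767=21457825 · T[17,4]:4*171798901+7141686=694337290 · T[17,5]:5*1096190550+171798901=5652751651 · T[17,6]:6*2734926558+1096190550=17505749898 · T[17,7]:7*3281882604+2734926558=25708104786 · T[17,8]:8*2141764053+3281882604=20415995028 · T[17,9]:9*820784250+2141764053=9528822303 · T[17,10]:10*193754990+820784250=2758334150 · T[17,11]:11*28936908+193754990=512060978 · T[17,12]:12*2757118+28936908=62022324 · T[17,13]:13*165620+2757118=4910178 · T[17,14]:14*6020+165620=249900 · T[17,15]:15*120+6020=7820 · T[17,16]:16*1+120=136 · T[17,17]:17*0+1=1
B_17 = ΣS(17,k) = 1+65535+21457825+694337290+5652751651+17505749898+25708104786+20415995028+9528822303+2758334150+512060978+62022324+4910178+249900+7820+136+1 = 82864869804

82864869804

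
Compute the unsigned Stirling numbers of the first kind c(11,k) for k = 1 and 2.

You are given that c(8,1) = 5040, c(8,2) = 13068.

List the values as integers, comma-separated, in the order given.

3628800, 10628640

[9] T[9,1]:8*5040+0=40320 · T[9,2]:8*13068+5040=109584
[10] T[10,1]:9*40320+0=362880 · T[10,2]:9*109584+40320=1026576
[11] T[11,1]:10*362880+0=3628800 · T[11,2]:10*1026576+362880=10628640
Read c(11,1) = 3628800, c(11,2) = 10628640.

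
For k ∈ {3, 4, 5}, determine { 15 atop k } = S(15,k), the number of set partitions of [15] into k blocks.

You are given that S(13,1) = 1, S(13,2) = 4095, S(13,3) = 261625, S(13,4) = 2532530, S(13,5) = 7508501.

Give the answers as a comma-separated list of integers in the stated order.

2375101, 42355950, 210766920

[14] T[14,2]:2*4095+1=8191 · T[14,3]:3*261625+4095=788970 · T[14,4]:4*2532530+261625=10391745 · T[14,5]:5*7508501+2532530=40075035
[15] T[15,3]:3*788970+8191=2375101 · T[15,4]:4*10391745+788970=42355950 · T[15,5]:5*40075035+10391745=210766920
Read S(15,3) = 2375101, S(15,4) = 42355950, S(15,5) = 210766920.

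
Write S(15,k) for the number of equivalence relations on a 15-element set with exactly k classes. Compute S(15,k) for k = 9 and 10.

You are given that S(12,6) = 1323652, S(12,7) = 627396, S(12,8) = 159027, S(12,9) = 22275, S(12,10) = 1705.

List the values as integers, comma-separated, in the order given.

67128490, 12662650

[13] T[13,7]:7*627396+1323652=5715424 · T[13,8]:8*159027+627396=1899612 · T[13,9]:9*22275+159027=359502 · T[13,10]:10*1705+22275=39325
[14] T[14,8]:8*1899612+5715424=20912320 · T[14,9]:9*359502+1899612=5135130 · T[14,10]:10*39325+359502=752752
[15] T[15,9]:9*5135130+20912320=67128490 · T[15,10]:10*752752+5135130=12662650
Read S(15,9) = 67128490, S(15,10) = 12662650.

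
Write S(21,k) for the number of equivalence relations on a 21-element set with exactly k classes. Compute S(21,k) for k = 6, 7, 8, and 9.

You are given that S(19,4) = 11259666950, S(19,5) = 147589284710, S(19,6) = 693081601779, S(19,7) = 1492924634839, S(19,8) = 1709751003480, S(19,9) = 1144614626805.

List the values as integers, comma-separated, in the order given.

26585679462804, 82310957214948, 132511015347084, 123272476465204

@20  (20,5):147589284710·5+11259666950→749206090500, (20,6):693081601779·6+147589284710→4306078895384, (20,7):1492924634839·7+693081601779→11143554045652, (20,8):1709751003480·8+1492924634839→15170932662679, (20,9):1144614626805·9+1709751003480→12011282644725
@21  (21,6):4306078895384·6+749206090500→26585679462804, (21,7):11143554045652·7+4306078895384→82310957214948, (21,8):15170932662679·8+11143554045652→132511015347084, (21,9):12011282644725·9+15170932662679→123272476465204
Read S(21,6) = 26585679462804, S(21,7) = 82310957214948, S(21,8) = 132511015347084, S(21,9) = 123272476465204.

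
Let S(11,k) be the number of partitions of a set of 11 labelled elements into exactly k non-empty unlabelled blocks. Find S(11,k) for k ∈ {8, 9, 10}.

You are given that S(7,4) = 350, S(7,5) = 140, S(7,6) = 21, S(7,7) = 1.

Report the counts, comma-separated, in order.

row 8: T[8][5]=5·140+350=1050  T[8][6]=6·21+140=266  T[8][7]=7·1+21=28  T[8][8]=8·0+1=1
row 9: T[9][6]=6·266+1050=2646  T[9][7]=7·28+266=462  T[9][8]=8·1+28=36  T[9][9]=9·0+1=1
row 10: T[10][7]=7·462+2646=5880  T[10][8]=8·36+462=750  T[10][9]=9·1+36=45  T[10][10]=10·0+1=1
row 11: T[11][8]=8·750+5880=11880  T[11][9]=9·45+750=1155  T[11][10]=10·1+45=55
Read S(11,8) = 11880, S(11,9) = 1155, S(11,10) = 55.

11880, 1155, 55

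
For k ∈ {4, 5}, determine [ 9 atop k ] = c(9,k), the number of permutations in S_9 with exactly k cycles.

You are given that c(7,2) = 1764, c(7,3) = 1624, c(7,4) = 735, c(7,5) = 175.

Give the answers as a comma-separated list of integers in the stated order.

[8] T[8,3]:7*1624+1764=13132 · T[8,4]:7*735+1624=6769 · T[8,5]:7*175+735=1960
[9] T[9,4]:8*6769+13132=67284 · T[9,5]:8*1960+6769=22449
Read c(9,4) = 67284, c(9,5) = 22449.

67284, 22449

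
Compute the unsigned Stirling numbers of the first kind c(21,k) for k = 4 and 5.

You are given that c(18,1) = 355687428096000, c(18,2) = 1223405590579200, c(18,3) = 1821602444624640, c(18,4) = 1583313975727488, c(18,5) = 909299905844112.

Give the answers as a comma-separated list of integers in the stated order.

12870931245150988800, 8037811822645051776

r19: T_19,2=18×1223405590579200+355687428096000=22376988058521600; T_19,3=18×1821602444624640+1223405590579200=34012249593822720; T_19,4=18×1583313975727488+1821602444624640=30321254007719424; T_19,5=18×909299905844112+1583313975727488=17950712280921504
r20: T_20,3=19×34012249593822720+22376988058521600=668609730341153280; T_20,4=19×30321254007719424+34012249593822720=610116075740491776; T_20,5=19×17950712280921504+30321254007719424=371384787345228000
r21: T_21,4=20×610116075740491776+668609730341153280=12870931245150988800; T_21,5=20×371384787345228000+610116075740491776=8037811822645051776
Read c(21,4) = 12870931245150988800, c(21,5) = 8037811822645051776.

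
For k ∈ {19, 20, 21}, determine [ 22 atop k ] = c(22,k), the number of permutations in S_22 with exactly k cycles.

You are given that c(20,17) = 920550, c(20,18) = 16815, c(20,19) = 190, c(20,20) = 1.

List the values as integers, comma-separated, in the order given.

1689765, 25025, 231

row 21: T[21][18]=20·16815+920550=1256850  T[21][19]=20·190+16815=20615  T[21][20]=20·1+190=210  T[21][21]=20·0+1=1
row 22: T[22][19]=21·20615+1256850=1689765  T[22][20]=21·210+20615=25025  T[22][21]=21·1+210=231
Read c(22,19) = 1689765, c(22,20) = 25025, c(22,21) = 231.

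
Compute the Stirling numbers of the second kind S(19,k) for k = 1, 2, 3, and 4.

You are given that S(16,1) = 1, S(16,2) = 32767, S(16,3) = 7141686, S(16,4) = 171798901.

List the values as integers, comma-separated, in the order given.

1, 262143, 193448101, 11259666950

[17] T[17,1]:1*1+0=1 · T[17,2]:2*32767+1=65535 · T[17,3]:3*7141686+32767=21457825 · T[17,4]:4*171798901+7141686=694337290
[18] T[18,1]:1*1+0=1 · T[18,2]:2*65535+1=131071 · T[18,3]:3*21457825+65535=64439010 · T[18,4]:4*694337290+21457825=2798806985
[19] T[19,1]:1*1+0=1 · T[19,2]:2*131071+1=262143 · T[19,3]:3*64439010+131071=193448101 · T[19,4]:4*2798806985+64439010=11259666950
Read S(19,1) = 1, S(19,2) = 262143, S(19,3) = 193448101, S(19,4) = 11259666950.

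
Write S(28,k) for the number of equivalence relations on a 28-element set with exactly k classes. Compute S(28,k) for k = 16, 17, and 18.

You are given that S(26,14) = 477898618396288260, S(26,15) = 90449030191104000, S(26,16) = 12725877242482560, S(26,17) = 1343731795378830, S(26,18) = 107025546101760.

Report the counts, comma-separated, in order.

6539643128396047620, 898741468057510350, 94432767017711850

row 27: T[27][15]=15·90449030191104000+477898618396288260=1834634071262848260  T[27][16]=16·12725877242482560+90449030191104000=294063066070824960  T[27][17]=17·1343731795378830+12725877242482560=35569317763922670  T[27][18]=18·107025546101760+1343731795378830=3270191625210510
row 28: T[28][16]=16·294063066070824960+1834634071262848260=6539643128396047620  T[28][17]=17·35569317763922670+294063066070824960=898741468057510350  T[28][18]=18·3270191625210510+35569317763922670=94432767017711850
Read S(28,16) = 6539643128396047620, S(28,17) = 898741468057510350, S(28,18) = 94432767017711850.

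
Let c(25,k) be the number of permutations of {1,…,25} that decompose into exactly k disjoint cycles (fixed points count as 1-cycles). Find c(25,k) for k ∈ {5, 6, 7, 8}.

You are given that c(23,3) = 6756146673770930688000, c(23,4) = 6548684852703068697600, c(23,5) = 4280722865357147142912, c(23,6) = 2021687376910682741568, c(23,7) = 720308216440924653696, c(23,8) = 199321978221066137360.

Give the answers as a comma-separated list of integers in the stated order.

r24: T_24,4=23×6548684852703068697600+6756146673770930688000=157375898285941510732800; T_24,5=23×4280722865357147142912+6548684852703068697600=105005310755917452984576; T_24,6=23×2021687376910682741568+4280722865357147142912=50779532534302850198976; T_24,7=23×720308216440924653696+2021687376910682741568=18588776355051949776576; T_24,8=23×199321978221066137360+720308216440924653696=5304713715525445812976
r25: T_25,5=24×105005310755917452984576+157375898285941510732800=2677503356427960382362624; T_25,6=24×50779532534302850198976+105005310755917452984576=1323714091579185857760000; T_25,7=24×18588776355051949776576+50779532534302850198976=496910165055549644836800; T_25,8=24×5304713715525445812976+18588776355051949776576=145901905527662649288000
Read c(25,5) = 2677503356427960382362624, c(25,6) = 1323714091579185857760000, c(25,7) = 496910165055549644836800, c(25,8) = 145901905527662649288000.

2677503356427960382362624, 1323714091579185857760000, 496910165055549644836800, 145901905527662649288000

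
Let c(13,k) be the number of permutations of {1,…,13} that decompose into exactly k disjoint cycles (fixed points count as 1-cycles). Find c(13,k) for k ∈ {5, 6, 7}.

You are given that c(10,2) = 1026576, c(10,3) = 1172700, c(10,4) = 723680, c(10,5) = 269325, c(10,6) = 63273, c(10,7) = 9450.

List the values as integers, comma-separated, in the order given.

657206836, 206070150, 44990231

[11] T[11,3]:10*1172700+1026576=12753576 · T[11,4]:10*723680+1172700=8409500 · T[11,5]:10*269325+723680=3416930 · T[11,6]:10*63273+269325=902055 · T[11,7]:10*9450+63273=157773
[12] T[12,4]:11*8409500+12753576=105258076 · T[12,5]:11*3416930+8409500=45995730 · T[12,6]:11*902055+3416930=13339535 · T[12,7]:11*157773+902055=2637558
[13] T[13,5]:12*45995730+105258076=657206836 · T[13,6]:12*13339535+45995730=206070150 · T[13,7]:12*2637558+13339535=44990231
Read c(13,5) = 657206836, c(13,6) = 206070150, c(13,7) = 44990231.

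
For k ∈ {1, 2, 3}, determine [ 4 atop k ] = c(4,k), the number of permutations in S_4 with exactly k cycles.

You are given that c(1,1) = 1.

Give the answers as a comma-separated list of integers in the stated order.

6, 11, 6

i=2: T(2,1)=0+1·1=1 | T(2,2)=1+1·0=1
i=3: T(3,1)=0+2·1=2 | T(3,2)=1+2·1=3 | T(3,3)=1+2·0=1
i=4: T(4,1)=0+3·2=6 | T(4,2)=2+3·3=11 | T(4,3)=3+3·1=6
Read c(4,1) = 6, c(4,2) = 11, c(4,3) = 6.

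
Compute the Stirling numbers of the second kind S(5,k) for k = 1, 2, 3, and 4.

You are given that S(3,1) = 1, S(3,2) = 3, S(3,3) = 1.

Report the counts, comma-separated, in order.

r4: T_4,1=1×1+0=1; T_4,2=2×3+1=7; T_4,3=3×1+3=6; T_4,4=4×0+1=1
r5: T_5,1=1×1+0=1; T_5,2=2×7+1=15; T_5,3=3×6+7=25; T_5,4=4×1+6=10
Read S(5,1) = 1, S(5,2) = 15, S(5,3) = 25, S(5,4) = 10.

1, 15, 25, 10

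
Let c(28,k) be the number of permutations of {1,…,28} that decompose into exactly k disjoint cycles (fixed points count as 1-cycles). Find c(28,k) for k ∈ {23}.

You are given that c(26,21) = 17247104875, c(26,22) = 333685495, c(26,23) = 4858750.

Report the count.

@27  (27,22):333685495·26+17247104875→25922927745, (27,23):4858750·26+333685495→460012995
@28  (28,23):460012995·27+25922927745→38343278610
Read c(28,23) = 38343278610.

38343278610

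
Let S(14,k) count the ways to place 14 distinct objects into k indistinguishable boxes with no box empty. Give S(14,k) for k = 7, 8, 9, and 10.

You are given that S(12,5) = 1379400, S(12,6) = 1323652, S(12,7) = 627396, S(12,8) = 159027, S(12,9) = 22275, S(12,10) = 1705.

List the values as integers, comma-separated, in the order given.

[13] T[13,6]:6*1323652+1379400=9321312 · T[13,7]:7*627396+1323652=5715424 · T[13,8]:8*159027+627396=1899612 · T[13,9]:9*22275+159027=359502 · T[13,10]:10*1705+22275=39325
[14] T[14,7]:7*5715424+9321312=49329280 · T[14,8]:8*1899612+5715424=20912320 · T[14,9]:9*359502+1899612=5135130 · T[14,10]:10*39325+359502=752752
Read S(14,7) = 49329280, S(14,8) = 20912320, S(14,9) = 5135130, S(14,10) = 752752.

49329280, 20912320, 5135130, 752752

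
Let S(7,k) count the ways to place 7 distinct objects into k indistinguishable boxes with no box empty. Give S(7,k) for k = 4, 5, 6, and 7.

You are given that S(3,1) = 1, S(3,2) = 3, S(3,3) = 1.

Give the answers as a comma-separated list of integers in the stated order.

350, 140, 21, 1

row 4: T[4][1]=1·1+0=1  T[4][2]=2·3+1=7  T[4][3]=3·1+3=6  T[4][4]=4·0+1=1
row 5: T[5][2]=2·7+1=15  T[5][3]=3·6+7=25  T[5][4]=4·1+6=10  T[5][5]=5·0+1=1
row 6: T[6][3]=3·25+15=90  T[6][4]=4·10+25=65  T[6][5]=5·1+10=15  T[6][6]=6·0+1=1
row 7: T[7][4]=4·65+90=350  T[7][5]=5·15+65=140  T[7][6]=6·1+15=21  T[7][7]=7·0+1=1
Read S(7,4) = 350, S(7,5) = 140, S(7,6) = 21, S(7,7) = 1.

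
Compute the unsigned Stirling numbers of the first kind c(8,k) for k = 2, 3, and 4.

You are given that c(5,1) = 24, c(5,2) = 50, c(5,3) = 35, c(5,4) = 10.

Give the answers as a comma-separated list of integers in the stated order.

r6: T_6,1=5×24+0=120; T_6,2=5×50+24=274; T_6,3=5×35+50=225; T_6,4=5×10+35=85
r7: T_7,1=6×120+0=720; T_7,2=6×274+120=1764; T_7,3=6×225+274=1624; T_7,4=6×85+225=735
r8: T_8,2=7×1764+720=13068; T_8,3=7×1624+1764=13132; T_8,4=7×735+1624=6769
Read c(8,2) = 13068, c(8,3) = 13132, c(8,4) = 6769.

13068, 13132, 6769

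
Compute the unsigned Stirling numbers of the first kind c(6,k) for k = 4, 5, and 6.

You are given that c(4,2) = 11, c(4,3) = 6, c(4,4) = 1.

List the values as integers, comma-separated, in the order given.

85, 15, 1

i=5: T(5,3)=11+4·6=35 | T(5,4)=6+4·1=10 | T(5,5)=1+4·0=1
i=6: T(6,4)=35+5·10=85 | T(6,5)=10+5·1=15 | T(6,6)=1+5·0=1
Read c(6,4) = 85, c(6,5) = 15, c(6,6) = 1.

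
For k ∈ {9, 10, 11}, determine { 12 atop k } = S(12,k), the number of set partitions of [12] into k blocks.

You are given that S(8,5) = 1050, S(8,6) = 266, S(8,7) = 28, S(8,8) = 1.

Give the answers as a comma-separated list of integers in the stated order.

22275, 1705, 66

i=9: T(9,6)=1050+6·266=2646 | T(9,7)=266+7·28=462 | T(9,8)=28+8·1=36 | T(9,9)=1+9·0=1
i=10: T(10,7)=2646+7·462=5880 | T(10,8)=462+8·36=750 | T(10,9)=36+9·1=45 | T(10,10)=1+10·0=1
i=11: T(11,8)=5880+8·750=11880 | T(11,9)=750+9·45=1155 | T(11,10)=45+10·1=55 | T(11,11)=1+11·0=1
i=12: T(12,9)=11880+9·1155=22275 | T(12,10)=1155+10·55=1705 | T(12,11)=55+11·1=66
Read S(12,9) = 22275, S(12,10) = 1705, S(12,11) = 66.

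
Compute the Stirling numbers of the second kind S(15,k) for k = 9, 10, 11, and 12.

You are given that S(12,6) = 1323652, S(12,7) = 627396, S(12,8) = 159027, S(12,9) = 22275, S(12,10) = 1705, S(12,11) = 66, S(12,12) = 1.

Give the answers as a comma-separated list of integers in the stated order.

67128490, 12662650, 1479478, 106470

@13  (13,7):627396·7+1323652→5715424, (13,8):159027·8+627396→1899612, (13,9):22275·9+159027→359502, (13,10):1705·10+22275→39325, (13,11):66·11+1705→2431, (13,12):1·12+66→78
@14  (14,8):1899612·8+5715424→20912320, (14,9):359502·9+1899612→5135130, (14,10):39325·10+359502→752752, (14,11):2431·11+39325→66066, (14,12):78·12+2431→3367
@15  (15,9):5135130·9+20912320→67128490, (15,10):752752·10+5135130→12662650, (15,11):66066·11+752752→1479478, (15,12):3367·12+66066→106470
Read S(15,9) = 67128490, S(15,10) = 12662650, S(15,11) = 1479478, S(15,12) = 106470.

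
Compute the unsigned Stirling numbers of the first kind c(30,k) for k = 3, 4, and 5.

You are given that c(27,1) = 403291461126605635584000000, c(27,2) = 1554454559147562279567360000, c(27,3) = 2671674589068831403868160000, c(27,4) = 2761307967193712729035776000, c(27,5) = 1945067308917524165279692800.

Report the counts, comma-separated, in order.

r28: T_28,1=27×403291461126605635584000000+0=10888869450418352160768000000; T_28,2=27×1554454559147562279567360000+403291461126605635584000000=42373564558110787183902720000; T_28,3=27×2671674589068831403868160000+1554454559147562279567360000=73689668464006010184007680000; T_28,4=27×2761307967193712729035776000+2671674589068831403868160000=77226989703299075087834112000; T_28,5=27×1945067308917524165279692800+2761307967193712729035776000=55278125307966865191587481600
r29: T_29,2=28×42373564558110787183902720000+10888869450418352160768000000=1197348677077520393310044160000; T_29,3=28×73689668464006010184007680000+42373564558110787183902720000=2105684281550279072336117760000; T_29,4=28×77226989703299075087834112000+73689668464006010184007680000=2236045380156380112643362816000; T_29,5=28×55278125307966865191587481600+77226989703299075087834112000=1625014498326371300452283596800
r30: T_30,3=29×2105684281550279072336117760000+1197348677077520393310044160000=62262192842035613491057459200000; T_30,4=29×2236045380156380112643362816000+2105684281550279072336117760000=66951000306085302338993639424000; T_30,5=29×1625014498326371300452283596800+2236045380156380112643362816000=49361465831621147825759587123200
Read c(30,3) = 62262192842035613491057459200000, c(30,4) = 66951000306085302338993639424000, c(30,5) = 49361465831621147825759587123200.

62262192842035613491057459200000, 66951000306085302338993639424000, 49361465831621147825759587123200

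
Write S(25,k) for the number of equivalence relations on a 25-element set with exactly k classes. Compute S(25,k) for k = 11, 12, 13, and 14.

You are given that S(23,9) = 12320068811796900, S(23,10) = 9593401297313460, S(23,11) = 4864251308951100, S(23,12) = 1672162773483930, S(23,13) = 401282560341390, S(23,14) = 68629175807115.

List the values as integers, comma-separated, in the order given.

802355904438462660, 362262620784874680, 114485073343744260, 25958110360896000

i=24: T(24,10)=12320068811796900+10·9593401297313460=108254081784931500 | T(24,11)=9593401297313460+11·4864251308951100=63100165695775560 | T(24,12)=4864251308951100+12·1672162773483930=24930204590758260 | T(24,13)=1672162773483930+13·401282560341390=6888836057922000 | T(24,14)=401282560341390+14·68629175807115=1362091021641000
i=25: T(25,11)=108254081784931500+11·63100165695775560=802355904438462660 | T(25,12)=63100165695775560+12·24930204590758260=362262620784874680 | T(25,13)=24930204590758260+13·6888836057922000=114485073343744260 | T(25,14)=6888836057922000+14·1362091021641000=25958110360896000
Read S(25,11) = 802355904438462660, S(25,12) = 362262620784874680, S(25,13) = 114485073343744260, S(25,14) = 25958110360896000.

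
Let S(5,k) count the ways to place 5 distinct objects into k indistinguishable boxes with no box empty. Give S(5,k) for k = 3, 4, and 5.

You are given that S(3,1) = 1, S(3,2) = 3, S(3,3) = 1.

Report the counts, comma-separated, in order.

25, 10, 1

row 4: T[4][2]=2·3+1=7  T[4][3]=3·1+3=6  T[4][4]=4·0+1=1
row 5: T[5][3]=3·6+7=25  T[5][4]=4·1+6=10  T[5][5]=5·0+1=1
Read S(5,3) = 25, S(5,4) = 10, S(5,5) = 1.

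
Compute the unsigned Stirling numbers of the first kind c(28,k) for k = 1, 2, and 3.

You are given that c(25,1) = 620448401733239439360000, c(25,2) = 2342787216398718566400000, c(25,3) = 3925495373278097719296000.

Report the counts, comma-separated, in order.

@26  (26,1):620448401733239439360000·25+0→15511210043330985984000000, (26,2):2342787216398718566400000·25+620448401733239439360000→59190128811701203599360000, (26,3):3925495373278097719296000·25+2342787216398718566400000→100480171548351161548800000
@27  (27,1):15511210043330985984000000·26+0→403291461126605635584000000, (27,2):59190128811701203599360000·26+15511210043330985984000000→1554454559147562279567360000, (27,3):100480171548351161548800000·26+59190128811701203599360000→2671674589068831403868160000
@28  (28,1):403291461126605635584000000·27+0→10888869450418352160768000000, (28,2):1554454559147562279567360000·27+403291461126605635584000000→42373564558110787183902720000, (28,3):2671674589068831403868160000·27+1554454559147562279567360000→73689668464006010184007680000
Read c(28,1) = 10888869450418352160768000000, c(28,2) = 42373564558110787183902720000, c(28,3) = 73689668464006010184007680000.

10888869450418352160768000000, 42373564558110787183902720000, 73689668464006010184007680000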